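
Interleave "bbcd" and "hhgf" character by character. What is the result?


Interleaving "bbcd" and "hhgf":
  Position 0: 'b' from first, 'h' from second => "bh"
  Position 1: 'b' from first, 'h' from second => "bh"
  Position 2: 'c' from first, 'g' from second => "cg"
  Position 3: 'd' from first, 'f' from second => "df"
Result: bhbhcgdf

bhbhcgdf


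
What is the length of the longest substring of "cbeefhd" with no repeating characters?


Input: "cbeefhd"
Sliding window (track last position of each char):
  Position 0 ('c'): window [0,0] length 1 -- new best
  Position 1 ('b'): window [0,1] length 2 -- new best
  Position 2 ('e'): window [0,2] length 3 -- new best
  Position 3 ('e'): repeat (last at 2), move window start to 3
  Position 3 ('e'): window [3,3] length 1
  Position 4 ('f'): window [3,4] length 2
  Position 5 ('h'): window [3,5] length 3
  Position 6 ('d'): window [3,6] length 4 -- new best
Longest substring with no repeats: "efhd" with length 4

4


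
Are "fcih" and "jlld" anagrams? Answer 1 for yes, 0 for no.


Strings: "fcih", "jlld"
Sorted first:  cfhi
Sorted second: djll
Differ at position 0: 'c' vs 'd' => not anagrams

0


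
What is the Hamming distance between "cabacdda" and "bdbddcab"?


Comparing "cabacdda" and "bdbddcab" position by position:
  Position 0: 'c' vs 'b' => differ
  Position 1: 'a' vs 'd' => differ
  Position 2: 'b' vs 'b' => same
  Position 3: 'a' vs 'd' => differ
  Position 4: 'c' vs 'd' => differ
  Position 5: 'd' vs 'c' => differ
  Position 6: 'd' vs 'a' => differ
  Position 7: 'a' vs 'b' => differ
Total differences (Hamming distance): 7

7


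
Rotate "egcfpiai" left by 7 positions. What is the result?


Input: "egcfpiai", rotate left by 7
First 7 characters: "egcfpia"
Remaining characters: "i"
Concatenate remaining + first: "i" + "egcfpia" = "iegcfpia"

iegcfpia


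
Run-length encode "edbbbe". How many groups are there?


Input: edbbbe
Scanning for consecutive runs:
  Group 1: 'e' x 1 (positions 0-0)
  Group 2: 'd' x 1 (positions 1-1)
  Group 3: 'b' x 3 (positions 2-4)
  Group 4: 'e' x 1 (positions 5-5)
Total groups: 4

4


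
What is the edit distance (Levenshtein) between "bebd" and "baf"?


Computing edit distance: "bebd" -> "baf"
DP table:
           b    a    f
      0    1    2    3
  b   1    0    1    2
  e   2    1    1    2
  b   3    2    2    2
  d   4    3    3    3
Edit distance = dp[4][3] = 3

3


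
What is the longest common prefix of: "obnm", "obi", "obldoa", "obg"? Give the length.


Words: obnm, obi, obldoa, obg
  Position 0: all 'o' => match
  Position 1: all 'b' => match
  Position 2: ('n', 'i', 'l', 'g') => mismatch, stop
LCP = "ob" (length 2)

2


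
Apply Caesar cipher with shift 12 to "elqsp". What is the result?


Caesar cipher: shift "elqsp" by 12
  'e' (pos 4) + 12 = pos 16 = 'q'
  'l' (pos 11) + 12 = pos 23 = 'x'
  'q' (pos 16) + 12 = pos 2 = 'c'
  's' (pos 18) + 12 = pos 4 = 'e'
  'p' (pos 15) + 12 = pos 1 = 'b'
Result: qxceb

qxceb


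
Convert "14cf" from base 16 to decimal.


Input: "14cf" in base 16
Positional expansion:
  Digit '1' (value 1) x 16^3 = 4096
  Digit '4' (value 4) x 16^2 = 1024
  Digit 'c' (value 12) x 16^1 = 192
  Digit 'f' (value 15) x 16^0 = 15
Sum = 5327

5327


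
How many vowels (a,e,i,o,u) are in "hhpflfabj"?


Input: hhpflfabj
Checking each character:
  'h' at position 0: consonant
  'h' at position 1: consonant
  'p' at position 2: consonant
  'f' at position 3: consonant
  'l' at position 4: consonant
  'f' at position 5: consonant
  'a' at position 6: vowel (running total: 1)
  'b' at position 7: consonant
  'j' at position 8: consonant
Total vowels: 1

1


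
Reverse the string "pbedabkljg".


Input: pbedabkljg
Reading characters right to left:
  Position 9: 'g'
  Position 8: 'j'
  Position 7: 'l'
  Position 6: 'k'
  Position 5: 'b'
  Position 4: 'a'
  Position 3: 'd'
  Position 2: 'e'
  Position 1: 'b'
  Position 0: 'p'
Reversed: gjlkbadebp

gjlkbadebp


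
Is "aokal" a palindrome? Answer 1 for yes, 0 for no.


Input: aokal
Reversed: lakoa
  Compare pos 0 ('a') with pos 4 ('l'): MISMATCH
  Compare pos 1 ('o') with pos 3 ('a'): MISMATCH
Result: not a palindrome

0


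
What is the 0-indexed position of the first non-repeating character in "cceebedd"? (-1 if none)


Input: cceebedd
Character frequencies:
  'b': 1
  'c': 2
  'd': 2
  'e': 3
Scanning left to right for freq == 1:
  Position 0 ('c'): freq=2, skip
  Position 1 ('c'): freq=2, skip
  Position 2 ('e'): freq=3, skip
  Position 3 ('e'): freq=3, skip
  Position 4 ('b'): unique! => answer = 4

4


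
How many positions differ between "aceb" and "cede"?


Comparing "aceb" and "cede" position by position:
  Position 0: 'a' vs 'c' => DIFFER
  Position 1: 'c' vs 'e' => DIFFER
  Position 2: 'e' vs 'd' => DIFFER
  Position 3: 'b' vs 'e' => DIFFER
Positions that differ: 4

4


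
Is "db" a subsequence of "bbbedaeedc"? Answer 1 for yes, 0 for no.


Check if "db" is a subsequence of "bbbedaeedc"
Greedy scan:
  Position 0 ('b'): no match needed
  Position 1 ('b'): no match needed
  Position 2 ('b'): no match needed
  Position 3 ('e'): no match needed
  Position 4 ('d'): matches sub[0] = 'd'
  Position 5 ('a'): no match needed
  Position 6 ('e'): no match needed
  Position 7 ('e'): no match needed
  Position 8 ('d'): no match needed
  Position 9 ('c'): no match needed
Only matched 1/2 characters => not a subsequence

0


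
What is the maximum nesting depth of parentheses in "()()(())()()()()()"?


Input: "()()(())()()()()()"
Tracking depth:
  Position 0 '(': depth becomes 1
  Position 1 ')': depth becomes 0
  Position 2 '(': depth becomes 1
  Position 3 ')': depth becomes 0
  Position 4 '(': depth becomes 1
  Position 5 '(': depth becomes 2
  Position 6 ')': depth becomes 1
  Position 7 ')': depth becomes 0
  Position 8 '(': depth becomes 1
  Position 9 ')': depth becomes 0
  Position 10 '(': depth becomes 1
  Position 11 ')': depth becomes 0
  Position 12 '(': depth becomes 1
  Position 13 ')': depth becomes 0
  Position 14 '(': depth becomes 1
  Position 15 ')': depth becomes 0
  Position 16 '(': depth becomes 1
  Position 17 ')': depth becomes 0
Maximum depth reached: 2

2


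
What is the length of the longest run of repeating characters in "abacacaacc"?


Input: "abacacaacc"
Scanning for longest run:
  Position 1 ('b'): new char, reset run to 1
  Position 2 ('a'): new char, reset run to 1
  Position 3 ('c'): new char, reset run to 1
  Position 4 ('a'): new char, reset run to 1
  Position 5 ('c'): new char, reset run to 1
  Position 6 ('a'): new char, reset run to 1
  Position 7 ('a'): continues run of 'a', length=2
  Position 8 ('c'): new char, reset run to 1
  Position 9 ('c'): continues run of 'c', length=2
Longest run: 'a' with length 2

2


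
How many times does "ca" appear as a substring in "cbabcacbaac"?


Searching for "ca" in "cbabcacbaac"
Scanning each position:
  Position 0: "cb" => no
  Position 1: "ba" => no
  Position 2: "ab" => no
  Position 3: "bc" => no
  Position 4: "ca" => MATCH
  Position 5: "ac" => no
  Position 6: "cb" => no
  Position 7: "ba" => no
  Position 8: "aa" => no
  Position 9: "ac" => no
Total occurrences: 1

1


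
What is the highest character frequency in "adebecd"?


Input: adebecd
Character counts:
  'a': 1
  'b': 1
  'c': 1
  'd': 2
  'e': 2
Maximum frequency: 2

2


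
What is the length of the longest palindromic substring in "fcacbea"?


Input: "fcacbea"
Checking substrings for palindromes:
  [1:4] "cac" (len 3) => palindrome
Longest palindromic substring: "cac" with length 3

3


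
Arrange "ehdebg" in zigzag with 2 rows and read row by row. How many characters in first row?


Zigzag "ehdebg" into 2 rows:
Placing characters:
  'e' => row 0
  'h' => row 1
  'd' => row 0
  'e' => row 1
  'b' => row 0
  'g' => row 1
Rows:
  Row 0: "edb"
  Row 1: "heg"
First row length: 3

3


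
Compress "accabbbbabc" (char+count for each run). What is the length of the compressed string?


Input: accabbbbabc
Runs:
  'a' x 1 => "a1"
  'c' x 2 => "c2"
  'a' x 1 => "a1"
  'b' x 4 => "b4"
  'a' x 1 => "a1"
  'b' x 1 => "b1"
  'c' x 1 => "c1"
Compressed: "a1c2a1b4a1b1c1"
Compressed length: 14

14


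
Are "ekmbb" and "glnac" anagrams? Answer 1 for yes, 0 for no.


Strings: "ekmbb", "glnac"
Sorted first:  bbekm
Sorted second: acgln
Differ at position 0: 'b' vs 'a' => not anagrams

0


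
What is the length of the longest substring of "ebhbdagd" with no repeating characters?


Input: "ebhbdagd"
Sliding window (track last position of each char):
  Position 0 ('e'): window [0,0] length 1 -- new best
  Position 1 ('b'): window [0,1] length 2 -- new best
  Position 2 ('h'): window [0,2] length 3 -- new best
  Position 3 ('b'): repeat (last at 1), move window start to 2
  Position 3 ('b'): window [2,3] length 2
  Position 4 ('d'): window [2,4] length 3
  Position 5 ('a'): window [2,5] length 4 -- new best
  Position 6 ('g'): window [2,6] length 5 -- new best
  Position 7 ('d'): repeat (last at 4), move window start to 5
  Position 7 ('d'): window [5,7] length 3
Longest substring with no repeats: "hbdag" with length 5

5


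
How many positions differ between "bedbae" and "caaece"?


Comparing "bedbae" and "caaece" position by position:
  Position 0: 'b' vs 'c' => DIFFER
  Position 1: 'e' vs 'a' => DIFFER
  Position 2: 'd' vs 'a' => DIFFER
  Position 3: 'b' vs 'e' => DIFFER
  Position 4: 'a' vs 'c' => DIFFER
  Position 5: 'e' vs 'e' => same
Positions that differ: 5

5


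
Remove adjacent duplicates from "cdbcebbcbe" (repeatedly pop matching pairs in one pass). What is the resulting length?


Input: cdbcebbcbe
Stack-based adjacent duplicate removal:
  Read 'c': push. Stack: c
  Read 'd': push. Stack: cd
  Read 'b': push. Stack: cdb
  Read 'c': push. Stack: cdbc
  Read 'e': push. Stack: cdbce
  Read 'b': push. Stack: cdbceb
  Read 'b': matches stack top 'b' => pop. Stack: cdbce
  Read 'c': push. Stack: cdbcec
  Read 'b': push. Stack: cdbcecb
  Read 'e': push. Stack: cdbcecbe
Final stack: "cdbcecbe" (length 8)

8


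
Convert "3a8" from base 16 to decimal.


Input: "3a8" in base 16
Positional expansion:
  Digit '3' (value 3) x 16^2 = 768
  Digit 'a' (value 10) x 16^1 = 160
  Digit '8' (value 8) x 16^0 = 8
Sum = 936

936


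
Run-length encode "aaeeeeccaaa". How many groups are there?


Input: aaeeeeccaaa
Scanning for consecutive runs:
  Group 1: 'a' x 2 (positions 0-1)
  Group 2: 'e' x 4 (positions 2-5)
  Group 3: 'c' x 2 (positions 6-7)
  Group 4: 'a' x 3 (positions 8-10)
Total groups: 4

4


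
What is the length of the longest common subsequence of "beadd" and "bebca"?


LCS of "beadd" and "bebca"
DP table:
           b    e    b    c    a
      0    0    0    0    0    0
  b   0    1    1    1    1    1
  e   0    1    2    2    2    2
  a   0    1    2    2    2    3
  d   0    1    2    2    2    3
  d   0    1    2    2    2    3
LCS length = dp[5][5] = 3

3


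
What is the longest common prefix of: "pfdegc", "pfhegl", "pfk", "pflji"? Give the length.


Words: pfdegc, pfhegl, pfk, pflji
  Position 0: all 'p' => match
  Position 1: all 'f' => match
  Position 2: ('d', 'h', 'k', 'l') => mismatch, stop
LCP = "pf" (length 2)

2


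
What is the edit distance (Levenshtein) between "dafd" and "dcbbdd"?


Computing edit distance: "dafd" -> "dcbbdd"
DP table:
           d    c    b    b    d    d
      0    1    2    3    4    5    6
  d   1    0    1    2    3    4    5
  a   2    1    1    2    3    4    5
  f   3    2    2    2    3    4    5
  d   4    3    3    3    3    3    4
Edit distance = dp[4][6] = 4

4


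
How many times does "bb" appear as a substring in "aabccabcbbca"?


Searching for "bb" in "aabccabcbbca"
Scanning each position:
  Position 0: "aa" => no
  Position 1: "ab" => no
  Position 2: "bc" => no
  Position 3: "cc" => no
  Position 4: "ca" => no
  Position 5: "ab" => no
  Position 6: "bc" => no
  Position 7: "cb" => no
  Position 8: "bb" => MATCH
  Position 9: "bc" => no
  Position 10: "ca" => no
Total occurrences: 1

1


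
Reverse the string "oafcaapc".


Input: oafcaapc
Reading characters right to left:
  Position 7: 'c'
  Position 6: 'p'
  Position 5: 'a'
  Position 4: 'a'
  Position 3: 'c'
  Position 2: 'f'
  Position 1: 'a'
  Position 0: 'o'
Reversed: cpaacfao

cpaacfao


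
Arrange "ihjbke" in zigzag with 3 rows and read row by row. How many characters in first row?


Zigzag "ihjbke" into 3 rows:
Placing characters:
  'i' => row 0
  'h' => row 1
  'j' => row 2
  'b' => row 1
  'k' => row 0
  'e' => row 1
Rows:
  Row 0: "ik"
  Row 1: "hbe"
  Row 2: "j"
First row length: 2

2


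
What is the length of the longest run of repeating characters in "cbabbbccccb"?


Input: "cbabbbccccb"
Scanning for longest run:
  Position 1 ('b'): new char, reset run to 1
  Position 2 ('a'): new char, reset run to 1
  Position 3 ('b'): new char, reset run to 1
  Position 4 ('b'): continues run of 'b', length=2
  Position 5 ('b'): continues run of 'b', length=3
  Position 6 ('c'): new char, reset run to 1
  Position 7 ('c'): continues run of 'c', length=2
  Position 8 ('c'): continues run of 'c', length=3
  Position 9 ('c'): continues run of 'c', length=4
  Position 10 ('b'): new char, reset run to 1
Longest run: 'c' with length 4

4


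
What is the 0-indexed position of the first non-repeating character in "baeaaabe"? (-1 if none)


Input: baeaaabe
Character frequencies:
  'a': 4
  'b': 2
  'e': 2
Scanning left to right for freq == 1:
  Position 0 ('b'): freq=2, skip
  Position 1 ('a'): freq=4, skip
  Position 2 ('e'): freq=2, skip
  Position 3 ('a'): freq=4, skip
  Position 4 ('a'): freq=4, skip
  Position 5 ('a'): freq=4, skip
  Position 6 ('b'): freq=2, skip
  Position 7 ('e'): freq=2, skip
  No unique character found => answer = -1

-1


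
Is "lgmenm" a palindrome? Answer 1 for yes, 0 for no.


Input: lgmenm
Reversed: mnemgl
  Compare pos 0 ('l') with pos 5 ('m'): MISMATCH
  Compare pos 1 ('g') with pos 4 ('n'): MISMATCH
  Compare pos 2 ('m') with pos 3 ('e'): MISMATCH
Result: not a palindrome

0


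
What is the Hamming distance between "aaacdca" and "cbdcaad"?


Comparing "aaacdca" and "cbdcaad" position by position:
  Position 0: 'a' vs 'c' => differ
  Position 1: 'a' vs 'b' => differ
  Position 2: 'a' vs 'd' => differ
  Position 3: 'c' vs 'c' => same
  Position 4: 'd' vs 'a' => differ
  Position 5: 'c' vs 'a' => differ
  Position 6: 'a' vs 'd' => differ
Total differences (Hamming distance): 6

6


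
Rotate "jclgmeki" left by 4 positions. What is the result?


Input: "jclgmeki", rotate left by 4
First 4 characters: "jclg"
Remaining characters: "meki"
Concatenate remaining + first: "meki" + "jclg" = "mekijclg"

mekijclg


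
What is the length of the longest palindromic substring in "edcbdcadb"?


Input: "edcbdcadb"
Checking substrings for palindromes:
  No multi-char palindromic substrings found
Longest palindromic substring: "e" with length 1

1


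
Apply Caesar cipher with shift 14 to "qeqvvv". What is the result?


Caesar cipher: shift "qeqvvv" by 14
  'q' (pos 16) + 14 = pos 4 = 'e'
  'e' (pos 4) + 14 = pos 18 = 's'
  'q' (pos 16) + 14 = pos 4 = 'e'
  'v' (pos 21) + 14 = pos 9 = 'j'
  'v' (pos 21) + 14 = pos 9 = 'j'
  'v' (pos 21) + 14 = pos 9 = 'j'
Result: esejjj

esejjj


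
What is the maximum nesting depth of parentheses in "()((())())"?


Input: "()((())())"
Tracking depth:
  Position 0 '(': depth becomes 1
  Position 1 ')': depth becomes 0
  Position 2 '(': depth becomes 1
  Position 3 '(': depth becomes 2
  Position 4 '(': depth becomes 3
  Position 5 ')': depth becomes 2
  Position 6 ')': depth becomes 1
  Position 7 '(': depth becomes 2
  Position 8 ')': depth becomes 1
  Position 9 ')': depth becomes 0
Maximum depth reached: 3

3


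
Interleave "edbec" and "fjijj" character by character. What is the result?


Interleaving "edbec" and "fjijj":
  Position 0: 'e' from first, 'f' from second => "ef"
  Position 1: 'd' from first, 'j' from second => "dj"
  Position 2: 'b' from first, 'i' from second => "bi"
  Position 3: 'e' from first, 'j' from second => "ej"
  Position 4: 'c' from first, 'j' from second => "cj"
Result: efdjbiejcj

efdjbiejcj


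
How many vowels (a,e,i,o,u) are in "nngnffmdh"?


Input: nngnffmdh
Checking each character:
  'n' at position 0: consonant
  'n' at position 1: consonant
  'g' at position 2: consonant
  'n' at position 3: consonant
  'f' at position 4: consonant
  'f' at position 5: consonant
  'm' at position 6: consonant
  'd' at position 7: consonant
  'h' at position 8: consonant
Total vowels: 0

0


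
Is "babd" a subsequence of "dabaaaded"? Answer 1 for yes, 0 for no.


Check if "babd" is a subsequence of "dabaaaded"
Greedy scan:
  Position 0 ('d'): no match needed
  Position 1 ('a'): no match needed
  Position 2 ('b'): matches sub[0] = 'b'
  Position 3 ('a'): matches sub[1] = 'a'
  Position 4 ('a'): no match needed
  Position 5 ('a'): no match needed
  Position 6 ('d'): no match needed
  Position 7 ('e'): no match needed
  Position 8 ('d'): no match needed
Only matched 2/4 characters => not a subsequence

0


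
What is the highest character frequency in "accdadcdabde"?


Input: accdadcdabde
Character counts:
  'a': 3
  'b': 1
  'c': 3
  'd': 4
  'e': 1
Maximum frequency: 4

4


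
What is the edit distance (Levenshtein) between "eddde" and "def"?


Computing edit distance: "eddde" -> "def"
DP table:
           d    e    f
      0    1    2    3
  e   1    1    1    2
  d   2    1    2    2
  d   3    2    2    3
  d   4    3    3    3
  e   5    4    3    4
Edit distance = dp[5][3] = 4

4


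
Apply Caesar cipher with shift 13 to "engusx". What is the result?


Caesar cipher: shift "engusx" by 13
  'e' (pos 4) + 13 = pos 17 = 'r'
  'n' (pos 13) + 13 = pos 0 = 'a'
  'g' (pos 6) + 13 = pos 19 = 't'
  'u' (pos 20) + 13 = pos 7 = 'h'
  's' (pos 18) + 13 = pos 5 = 'f'
  'x' (pos 23) + 13 = pos 10 = 'k'
Result: rathfk

rathfk


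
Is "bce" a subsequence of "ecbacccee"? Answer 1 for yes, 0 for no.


Check if "bce" is a subsequence of "ecbacccee"
Greedy scan:
  Position 0 ('e'): no match needed
  Position 1 ('c'): no match needed
  Position 2 ('b'): matches sub[0] = 'b'
  Position 3 ('a'): no match needed
  Position 4 ('c'): matches sub[1] = 'c'
  Position 5 ('c'): no match needed
  Position 6 ('c'): no match needed
  Position 7 ('e'): matches sub[2] = 'e'
  Position 8 ('e'): no match needed
All 3 characters matched => is a subsequence

1


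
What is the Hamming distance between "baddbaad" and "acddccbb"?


Comparing "baddbaad" and "acddccbb" position by position:
  Position 0: 'b' vs 'a' => differ
  Position 1: 'a' vs 'c' => differ
  Position 2: 'd' vs 'd' => same
  Position 3: 'd' vs 'd' => same
  Position 4: 'b' vs 'c' => differ
  Position 5: 'a' vs 'c' => differ
  Position 6: 'a' vs 'b' => differ
  Position 7: 'd' vs 'b' => differ
Total differences (Hamming distance): 6

6


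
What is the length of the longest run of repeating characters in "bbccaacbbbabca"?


Input: "bbccaacbbbabca"
Scanning for longest run:
  Position 1 ('b'): continues run of 'b', length=2
  Position 2 ('c'): new char, reset run to 1
  Position 3 ('c'): continues run of 'c', length=2
  Position 4 ('a'): new char, reset run to 1
  Position 5 ('a'): continues run of 'a', length=2
  Position 6 ('c'): new char, reset run to 1
  Position 7 ('b'): new char, reset run to 1
  Position 8 ('b'): continues run of 'b', length=2
  Position 9 ('b'): continues run of 'b', length=3
  Position 10 ('a'): new char, reset run to 1
  Position 11 ('b'): new char, reset run to 1
  Position 12 ('c'): new char, reset run to 1
  Position 13 ('a'): new char, reset run to 1
Longest run: 'b' with length 3

3


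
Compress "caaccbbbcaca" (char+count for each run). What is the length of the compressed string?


Input: caaccbbbcaca
Runs:
  'c' x 1 => "c1"
  'a' x 2 => "a2"
  'c' x 2 => "c2"
  'b' x 3 => "b3"
  'c' x 1 => "c1"
  'a' x 1 => "a1"
  'c' x 1 => "c1"
  'a' x 1 => "a1"
Compressed: "c1a2c2b3c1a1c1a1"
Compressed length: 16

16


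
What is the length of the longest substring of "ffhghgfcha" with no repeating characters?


Input: "ffhghgfcha"
Sliding window (track last position of each char):
  Position 0 ('f'): window [0,0] length 1 -- new best
  Position 1 ('f'): repeat (last at 0), move window start to 1
  Position 1 ('f'): window [1,1] length 1
  Position 2 ('h'): window [1,2] length 2 -- new best
  Position 3 ('g'): window [1,3] length 3 -- new best
  Position 4 ('h'): repeat (last at 2), move window start to 3
  Position 4 ('h'): window [3,4] length 2
  Position 5 ('g'): repeat (last at 3), move window start to 4
  Position 5 ('g'): window [4,5] length 2
  Position 6 ('f'): window [4,6] length 3
  Position 7 ('c'): window [4,7] length 4 -- new best
  Position 8 ('h'): repeat (last at 4), move window start to 5
  Position 8 ('h'): window [5,8] length 4
  Position 9 ('a'): window [5,9] length 5 -- new best
Longest substring with no repeats: "gfcha" with length 5

5


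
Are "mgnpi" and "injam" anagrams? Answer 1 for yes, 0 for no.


Strings: "mgnpi", "injam"
Sorted first:  gimnp
Sorted second: aijmn
Differ at position 0: 'g' vs 'a' => not anagrams

0


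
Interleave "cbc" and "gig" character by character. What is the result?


Interleaving "cbc" and "gig":
  Position 0: 'c' from first, 'g' from second => "cg"
  Position 1: 'b' from first, 'i' from second => "bi"
  Position 2: 'c' from first, 'g' from second => "cg"
Result: cgbicg

cgbicg


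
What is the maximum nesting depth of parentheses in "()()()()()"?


Input: "()()()()()"
Tracking depth:
  Position 0 '(': depth becomes 1
  Position 1 ')': depth becomes 0
  Position 2 '(': depth becomes 1
  Position 3 ')': depth becomes 0
  Position 4 '(': depth becomes 1
  Position 5 ')': depth becomes 0
  Position 6 '(': depth becomes 1
  Position 7 ')': depth becomes 0
  Position 8 '(': depth becomes 1
  Position 9 ')': depth becomes 0
Maximum depth reached: 1

1


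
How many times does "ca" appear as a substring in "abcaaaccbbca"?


Searching for "ca" in "abcaaaccbbca"
Scanning each position:
  Position 0: "ab" => no
  Position 1: "bc" => no
  Position 2: "ca" => MATCH
  Position 3: "aa" => no
  Position 4: "aa" => no
  Position 5: "ac" => no
  Position 6: "cc" => no
  Position 7: "cb" => no
  Position 8: "bb" => no
  Position 9: "bc" => no
  Position 10: "ca" => MATCH
Total occurrences: 2

2


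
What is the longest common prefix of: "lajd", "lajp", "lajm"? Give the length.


Words: lajd, lajp, lajm
  Position 0: all 'l' => match
  Position 1: all 'a' => match
  Position 2: all 'j' => match
  Position 3: ('d', 'p', 'm') => mismatch, stop
LCP = "laj" (length 3)

3


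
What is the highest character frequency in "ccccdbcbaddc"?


Input: ccccdbcbaddc
Character counts:
  'a': 1
  'b': 2
  'c': 6
  'd': 3
Maximum frequency: 6

6


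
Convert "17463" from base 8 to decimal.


Input: "17463" in base 8
Positional expansion:
  Digit '1' (value 1) x 8^4 = 4096
  Digit '7' (value 7) x 8^3 = 3584
  Digit '4' (value 4) x 8^2 = 256
  Digit '6' (value 6) x 8^1 = 48
  Digit '3' (value 3) x 8^0 = 3
Sum = 7987

7987


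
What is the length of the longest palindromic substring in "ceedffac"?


Input: "ceedffac"
Checking substrings for palindromes:
  [1:3] "ee" (len 2) => palindrome
  [4:6] "ff" (len 2) => palindrome
Longest palindromic substring: "ee" with length 2

2


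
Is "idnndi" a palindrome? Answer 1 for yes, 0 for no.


Input: idnndi
Reversed: idnndi
  Compare pos 0 ('i') with pos 5 ('i'): match
  Compare pos 1 ('d') with pos 4 ('d'): match
  Compare pos 2 ('n') with pos 3 ('n'): match
Result: palindrome

1


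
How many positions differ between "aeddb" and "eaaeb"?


Comparing "aeddb" and "eaaeb" position by position:
  Position 0: 'a' vs 'e' => DIFFER
  Position 1: 'e' vs 'a' => DIFFER
  Position 2: 'd' vs 'a' => DIFFER
  Position 3: 'd' vs 'e' => DIFFER
  Position 4: 'b' vs 'b' => same
Positions that differ: 4

4


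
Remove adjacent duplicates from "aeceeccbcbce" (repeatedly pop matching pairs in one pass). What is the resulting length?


Input: aeceeccbcbce
Stack-based adjacent duplicate removal:
  Read 'a': push. Stack: a
  Read 'e': push. Stack: ae
  Read 'c': push. Stack: aec
  Read 'e': push. Stack: aece
  Read 'e': matches stack top 'e' => pop. Stack: aec
  Read 'c': matches stack top 'c' => pop. Stack: ae
  Read 'c': push. Stack: aec
  Read 'b': push. Stack: aecb
  Read 'c': push. Stack: aecbc
  Read 'b': push. Stack: aecbcb
  Read 'c': push. Stack: aecbcbc
  Read 'e': push. Stack: aecbcbce
Final stack: "aecbcbce" (length 8)

8


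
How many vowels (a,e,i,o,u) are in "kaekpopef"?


Input: kaekpopef
Checking each character:
  'k' at position 0: consonant
  'a' at position 1: vowel (running total: 1)
  'e' at position 2: vowel (running total: 2)
  'k' at position 3: consonant
  'p' at position 4: consonant
  'o' at position 5: vowel (running total: 3)
  'p' at position 6: consonant
  'e' at position 7: vowel (running total: 4)
  'f' at position 8: consonant
Total vowels: 4

4


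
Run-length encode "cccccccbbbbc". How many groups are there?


Input: cccccccbbbbc
Scanning for consecutive runs:
  Group 1: 'c' x 7 (positions 0-6)
  Group 2: 'b' x 4 (positions 7-10)
  Group 3: 'c' x 1 (positions 11-11)
Total groups: 3

3


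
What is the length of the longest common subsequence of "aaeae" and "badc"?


LCS of "aaeae" and "badc"
DP table:
           b    a    d    c
      0    0    0    0    0
  a   0    0    1    1    1
  a   0    0    1    1    1
  e   0    0    1    1    1
  a   0    0    1    1    1
  e   0    0    1    1    1
LCS length = dp[5][4] = 1

1


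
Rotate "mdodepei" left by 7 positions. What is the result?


Input: "mdodepei", rotate left by 7
First 7 characters: "mdodepe"
Remaining characters: "i"
Concatenate remaining + first: "i" + "mdodepe" = "imdodepe"

imdodepe


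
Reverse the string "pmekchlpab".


Input: pmekchlpab
Reading characters right to left:
  Position 9: 'b'
  Position 8: 'a'
  Position 7: 'p'
  Position 6: 'l'
  Position 5: 'h'
  Position 4: 'c'
  Position 3: 'k'
  Position 2: 'e'
  Position 1: 'm'
  Position 0: 'p'
Reversed: baplhckemp

baplhckemp


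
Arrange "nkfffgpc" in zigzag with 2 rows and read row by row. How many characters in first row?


Zigzag "nkfffgpc" into 2 rows:
Placing characters:
  'n' => row 0
  'k' => row 1
  'f' => row 0
  'f' => row 1
  'f' => row 0
  'g' => row 1
  'p' => row 0
  'c' => row 1
Rows:
  Row 0: "nffp"
  Row 1: "kfgc"
First row length: 4

4


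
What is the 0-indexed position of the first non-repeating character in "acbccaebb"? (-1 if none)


Input: acbccaebb
Character frequencies:
  'a': 2
  'b': 3
  'c': 3
  'e': 1
Scanning left to right for freq == 1:
  Position 0 ('a'): freq=2, skip
  Position 1 ('c'): freq=3, skip
  Position 2 ('b'): freq=3, skip
  Position 3 ('c'): freq=3, skip
  Position 4 ('c'): freq=3, skip
  Position 5 ('a'): freq=2, skip
  Position 6 ('e'): unique! => answer = 6

6


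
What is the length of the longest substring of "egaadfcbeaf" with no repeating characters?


Input: "egaadfcbeaf"
Sliding window (track last position of each char):
  Position 0 ('e'): window [0,0] length 1 -- new best
  Position 1 ('g'): window [0,1] length 2 -- new best
  Position 2 ('a'): window [0,2] length 3 -- new best
  Position 3 ('a'): repeat (last at 2), move window start to 3
  Position 3 ('a'): window [3,3] length 1
  Position 4 ('d'): window [3,4] length 2
  Position 5 ('f'): window [3,5] length 3
  Position 6 ('c'): window [3,6] length 4 -- new best
  Position 7 ('b'): window [3,7] length 5 -- new best
  Position 8 ('e'): window [3,8] length 6 -- new best
  Position 9 ('a'): repeat (last at 3), move window start to 4
  Position 9 ('a'): window [4,9] length 6
  Position 10 ('f'): repeat (last at 5), move window start to 6
  Position 10 ('f'): window [6,10] length 5
Longest substring with no repeats: "adfcbe" with length 6

6


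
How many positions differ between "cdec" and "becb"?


Comparing "cdec" and "becb" position by position:
  Position 0: 'c' vs 'b' => DIFFER
  Position 1: 'd' vs 'e' => DIFFER
  Position 2: 'e' vs 'c' => DIFFER
  Position 3: 'c' vs 'b' => DIFFER
Positions that differ: 4

4


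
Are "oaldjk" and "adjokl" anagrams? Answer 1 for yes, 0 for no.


Strings: "oaldjk", "adjokl"
Sorted first:  adjklo
Sorted second: adjklo
Sorted forms match => anagrams

1


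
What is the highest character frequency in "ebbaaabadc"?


Input: ebbaaabadc
Character counts:
  'a': 4
  'b': 3
  'c': 1
  'd': 1
  'e': 1
Maximum frequency: 4

4


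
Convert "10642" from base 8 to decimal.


Input: "10642" in base 8
Positional expansion:
  Digit '1' (value 1) x 8^4 = 4096
  Digit '0' (value 0) x 8^3 = 0
  Digit '6' (value 6) x 8^2 = 384
  Digit '4' (value 4) x 8^1 = 32
  Digit '2' (value 2) x 8^0 = 2
Sum = 4514

4514


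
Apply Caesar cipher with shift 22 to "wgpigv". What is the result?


Caesar cipher: shift "wgpigv" by 22
  'w' (pos 22) + 22 = pos 18 = 's'
  'g' (pos 6) + 22 = pos 2 = 'c'
  'p' (pos 15) + 22 = pos 11 = 'l'
  'i' (pos 8) + 22 = pos 4 = 'e'
  'g' (pos 6) + 22 = pos 2 = 'c'
  'v' (pos 21) + 22 = pos 17 = 'r'
Result: sclecr

sclecr


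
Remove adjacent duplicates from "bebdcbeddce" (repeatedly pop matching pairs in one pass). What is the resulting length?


Input: bebdcbeddce
Stack-based adjacent duplicate removal:
  Read 'b': push. Stack: b
  Read 'e': push. Stack: be
  Read 'b': push. Stack: beb
  Read 'd': push. Stack: bebd
  Read 'c': push. Stack: bebdc
  Read 'b': push. Stack: bebdcb
  Read 'e': push. Stack: bebdcbe
  Read 'd': push. Stack: bebdcbed
  Read 'd': matches stack top 'd' => pop. Stack: bebdcbe
  Read 'c': push. Stack: bebdcbec
  Read 'e': push. Stack: bebdcbece
Final stack: "bebdcbece" (length 9)

9


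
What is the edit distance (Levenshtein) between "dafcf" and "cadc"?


Computing edit distance: "dafcf" -> "cadc"
DP table:
           c    a    d    c
      0    1    2    3    4
  d   1    1    2    2    3
  a   2    2    1    2    3
  f   3    3    2    2    3
  c   4    3    3    3    2
  f   5    4    4    4    3
Edit distance = dp[5][4] = 3

3


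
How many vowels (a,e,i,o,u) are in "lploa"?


Input: lploa
Checking each character:
  'l' at position 0: consonant
  'p' at position 1: consonant
  'l' at position 2: consonant
  'o' at position 3: vowel (running total: 1)
  'a' at position 4: vowel (running total: 2)
Total vowels: 2

2


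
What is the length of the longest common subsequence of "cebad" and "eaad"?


LCS of "cebad" and "eaad"
DP table:
           e    a    a    d
      0    0    0    0    0
  c   0    0    0    0    0
  e   0    1    1    1    1
  b   0    1    1    1    1
  a   0    1    2    2    2
  d   0    1    2    2    3
LCS length = dp[5][4] = 3

3


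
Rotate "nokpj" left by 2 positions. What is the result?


Input: "nokpj", rotate left by 2
First 2 characters: "no"
Remaining characters: "kpj"
Concatenate remaining + first: "kpj" + "no" = "kpjno"

kpjno


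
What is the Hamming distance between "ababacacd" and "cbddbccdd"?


Comparing "ababacacd" and "cbddbccdd" position by position:
  Position 0: 'a' vs 'c' => differ
  Position 1: 'b' vs 'b' => same
  Position 2: 'a' vs 'd' => differ
  Position 3: 'b' vs 'd' => differ
  Position 4: 'a' vs 'b' => differ
  Position 5: 'c' vs 'c' => same
  Position 6: 'a' vs 'c' => differ
  Position 7: 'c' vs 'd' => differ
  Position 8: 'd' vs 'd' => same
Total differences (Hamming distance): 6

6


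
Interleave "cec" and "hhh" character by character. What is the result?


Interleaving "cec" and "hhh":
  Position 0: 'c' from first, 'h' from second => "ch"
  Position 1: 'e' from first, 'h' from second => "eh"
  Position 2: 'c' from first, 'h' from second => "ch"
Result: chehch

chehch


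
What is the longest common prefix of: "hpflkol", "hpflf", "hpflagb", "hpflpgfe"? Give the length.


Words: hpflkol, hpflf, hpflagb, hpflpgfe
  Position 0: all 'h' => match
  Position 1: all 'p' => match
  Position 2: all 'f' => match
  Position 3: all 'l' => match
  Position 4: ('k', 'f', 'a', 'p') => mismatch, stop
LCP = "hpfl" (length 4)

4


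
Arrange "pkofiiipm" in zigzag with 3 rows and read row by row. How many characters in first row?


Zigzag "pkofiiipm" into 3 rows:
Placing characters:
  'p' => row 0
  'k' => row 1
  'o' => row 2
  'f' => row 1
  'i' => row 0
  'i' => row 1
  'i' => row 2
  'p' => row 1
  'm' => row 0
Rows:
  Row 0: "pim"
  Row 1: "kfip"
  Row 2: "oi"
First row length: 3

3


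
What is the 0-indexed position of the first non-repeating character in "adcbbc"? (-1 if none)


Input: adcbbc
Character frequencies:
  'a': 1
  'b': 2
  'c': 2
  'd': 1
Scanning left to right for freq == 1:
  Position 0 ('a'): unique! => answer = 0

0


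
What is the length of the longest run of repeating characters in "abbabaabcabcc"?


Input: "abbabaabcabcc"
Scanning for longest run:
  Position 1 ('b'): new char, reset run to 1
  Position 2 ('b'): continues run of 'b', length=2
  Position 3 ('a'): new char, reset run to 1
  Position 4 ('b'): new char, reset run to 1
  Position 5 ('a'): new char, reset run to 1
  Position 6 ('a'): continues run of 'a', length=2
  Position 7 ('b'): new char, reset run to 1
  Position 8 ('c'): new char, reset run to 1
  Position 9 ('a'): new char, reset run to 1
  Position 10 ('b'): new char, reset run to 1
  Position 11 ('c'): new char, reset run to 1
  Position 12 ('c'): continues run of 'c', length=2
Longest run: 'b' with length 2

2


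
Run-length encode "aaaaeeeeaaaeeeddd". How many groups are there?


Input: aaaaeeeeaaaeeeddd
Scanning for consecutive runs:
  Group 1: 'a' x 4 (positions 0-3)
  Group 2: 'e' x 4 (positions 4-7)
  Group 3: 'a' x 3 (positions 8-10)
  Group 4: 'e' x 3 (positions 11-13)
  Group 5: 'd' x 3 (positions 14-16)
Total groups: 5

5


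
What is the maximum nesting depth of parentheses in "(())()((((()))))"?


Input: "(())()((((()))))"
Tracking depth:
  Position 0 '(': depth becomes 1
  Position 1 '(': depth becomes 2
  Position 2 ')': depth becomes 1
  Position 3 ')': depth becomes 0
  Position 4 '(': depth becomes 1
  Position 5 ')': depth becomes 0
  Position 6 '(': depth becomes 1
  Position 7 '(': depth becomes 2
  Position 8 '(': depth becomes 3
  Position 9 '(': depth becomes 4
  Position 10 '(': depth becomes 5
  Position 11 ')': depth becomes 4
  Position 12 ')': depth becomes 3
  Position 13 ')': depth becomes 2
  Position 14 ')': depth becomes 1
  Position 15 ')': depth becomes 0
Maximum depth reached: 5

5


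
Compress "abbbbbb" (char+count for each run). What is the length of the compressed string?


Input: abbbbbb
Runs:
  'a' x 1 => "a1"
  'b' x 6 => "b6"
Compressed: "a1b6"
Compressed length: 4

4


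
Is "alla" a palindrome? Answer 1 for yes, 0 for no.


Input: alla
Reversed: alla
  Compare pos 0 ('a') with pos 3 ('a'): match
  Compare pos 1 ('l') with pos 2 ('l'): match
Result: palindrome

1


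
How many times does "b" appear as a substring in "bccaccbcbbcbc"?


Searching for "b" in "bccaccbcbbcbc"
Scanning each position:
  Position 0: "b" => MATCH
  Position 1: "c" => no
  Position 2: "c" => no
  Position 3: "a" => no
  Position 4: "c" => no
  Position 5: "c" => no
  Position 6: "b" => MATCH
  Position 7: "c" => no
  Position 8: "b" => MATCH
  Position 9: "b" => MATCH
  Position 10: "c" => no
  Position 11: "b" => MATCH
  Position 12: "c" => no
Total occurrences: 5

5


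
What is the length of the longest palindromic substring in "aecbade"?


Input: "aecbade"
Checking substrings for palindromes:
  No multi-char palindromic substrings found
Longest palindromic substring: "a" with length 1

1


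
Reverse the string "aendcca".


Input: aendcca
Reading characters right to left:
  Position 6: 'a'
  Position 5: 'c'
  Position 4: 'c'
  Position 3: 'd'
  Position 2: 'n'
  Position 1: 'e'
  Position 0: 'a'
Reversed: accdnea

accdnea


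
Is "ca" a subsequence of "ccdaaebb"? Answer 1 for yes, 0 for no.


Check if "ca" is a subsequence of "ccdaaebb"
Greedy scan:
  Position 0 ('c'): matches sub[0] = 'c'
  Position 1 ('c'): no match needed
  Position 2 ('d'): no match needed
  Position 3 ('a'): matches sub[1] = 'a'
  Position 4 ('a'): no match needed
  Position 5 ('e'): no match needed
  Position 6 ('b'): no match needed
  Position 7 ('b'): no match needed
All 2 characters matched => is a subsequence

1


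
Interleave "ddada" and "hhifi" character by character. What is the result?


Interleaving "ddada" and "hhifi":
  Position 0: 'd' from first, 'h' from second => "dh"
  Position 1: 'd' from first, 'h' from second => "dh"
  Position 2: 'a' from first, 'i' from second => "ai"
  Position 3: 'd' from first, 'f' from second => "df"
  Position 4: 'a' from first, 'i' from second => "ai"
Result: dhdhaidfai

dhdhaidfai


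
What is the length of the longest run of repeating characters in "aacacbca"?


Input: "aacacbca"
Scanning for longest run:
  Position 1 ('a'): continues run of 'a', length=2
  Position 2 ('c'): new char, reset run to 1
  Position 3 ('a'): new char, reset run to 1
  Position 4 ('c'): new char, reset run to 1
  Position 5 ('b'): new char, reset run to 1
  Position 6 ('c'): new char, reset run to 1
  Position 7 ('a'): new char, reset run to 1
Longest run: 'a' with length 2

2


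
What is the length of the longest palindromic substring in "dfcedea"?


Input: "dfcedea"
Checking substrings for palindromes:
  [3:6] "ede" (len 3) => palindrome
Longest palindromic substring: "ede" with length 3

3


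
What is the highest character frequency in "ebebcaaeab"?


Input: ebebcaaeab
Character counts:
  'a': 3
  'b': 3
  'c': 1
  'e': 3
Maximum frequency: 3

3


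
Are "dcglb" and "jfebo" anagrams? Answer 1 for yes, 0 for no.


Strings: "dcglb", "jfebo"
Sorted first:  bcdgl
Sorted second: befjo
Differ at position 1: 'c' vs 'e' => not anagrams

0


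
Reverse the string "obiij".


Input: obiij
Reading characters right to left:
  Position 4: 'j'
  Position 3: 'i'
  Position 2: 'i'
  Position 1: 'b'
  Position 0: 'o'
Reversed: jiibo

jiibo


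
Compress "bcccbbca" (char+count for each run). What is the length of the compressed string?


Input: bcccbbca
Runs:
  'b' x 1 => "b1"
  'c' x 3 => "c3"
  'b' x 2 => "b2"
  'c' x 1 => "c1"
  'a' x 1 => "a1"
Compressed: "b1c3b2c1a1"
Compressed length: 10

10


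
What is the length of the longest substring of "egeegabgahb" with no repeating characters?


Input: "egeegabgahb"
Sliding window (track last position of each char):
  Position 0 ('e'): window [0,0] length 1 -- new best
  Position 1 ('g'): window [0,1] length 2 -- new best
  Position 2 ('e'): repeat (last at 0), move window start to 1
  Position 2 ('e'): window [1,2] length 2
  Position 3 ('e'): repeat (last at 2), move window start to 3
  Position 3 ('e'): window [3,3] length 1
  Position 4 ('g'): window [3,4] length 2
  Position 5 ('a'): window [3,5] length 3 -- new best
  Position 6 ('b'): window [3,6] length 4 -- new best
  Position 7 ('g'): repeat (last at 4), move window start to 5
  Position 7 ('g'): window [5,7] length 3
  Position 8 ('a'): repeat (last at 5), move window start to 6
  Position 8 ('a'): window [6,8] length 3
  Position 9 ('h'): window [6,9] length 4
  Position 10 ('b'): repeat (last at 6), move window start to 7
  Position 10 ('b'): window [7,10] length 4
Longest substring with no repeats: "egab" with length 4

4


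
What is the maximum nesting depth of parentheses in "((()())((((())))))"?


Input: "((()())((((())))))"
Tracking depth:
  Position 0 '(': depth becomes 1
  Position 1 '(': depth becomes 2
  Position 2 '(': depth becomes 3
  Position 3 ')': depth becomes 2
  Position 4 '(': depth becomes 3
  Position 5 ')': depth becomes 2
  Position 6 ')': depth becomes 1
  Position 7 '(': depth becomes 2
  Position 8 '(': depth becomes 3
  Position 9 '(': depth becomes 4
  Position 10 '(': depth becomes 5
  Position 11 '(': depth becomes 6
  Position 12 ')': depth becomes 5
  Position 13 ')': depth becomes 4
  Position 14 ')': depth becomes 3
  Position 15 ')': depth becomes 2
  Position 16 ')': depth becomes 1
  Position 17 ')': depth becomes 0
Maximum depth reached: 6

6
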